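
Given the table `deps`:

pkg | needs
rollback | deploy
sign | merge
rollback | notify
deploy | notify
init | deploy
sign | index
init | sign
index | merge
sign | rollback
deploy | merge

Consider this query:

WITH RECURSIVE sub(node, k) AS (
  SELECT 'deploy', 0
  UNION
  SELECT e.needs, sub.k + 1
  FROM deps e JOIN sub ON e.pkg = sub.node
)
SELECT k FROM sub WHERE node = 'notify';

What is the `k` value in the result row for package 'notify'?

Base: (deploy, k=0).
Iteration 1: edges from {deploy} -> (merge, k=1), (notify, k=1).
Iteration 2: no outgoing edges from {merge,notify}; recursion stops.

1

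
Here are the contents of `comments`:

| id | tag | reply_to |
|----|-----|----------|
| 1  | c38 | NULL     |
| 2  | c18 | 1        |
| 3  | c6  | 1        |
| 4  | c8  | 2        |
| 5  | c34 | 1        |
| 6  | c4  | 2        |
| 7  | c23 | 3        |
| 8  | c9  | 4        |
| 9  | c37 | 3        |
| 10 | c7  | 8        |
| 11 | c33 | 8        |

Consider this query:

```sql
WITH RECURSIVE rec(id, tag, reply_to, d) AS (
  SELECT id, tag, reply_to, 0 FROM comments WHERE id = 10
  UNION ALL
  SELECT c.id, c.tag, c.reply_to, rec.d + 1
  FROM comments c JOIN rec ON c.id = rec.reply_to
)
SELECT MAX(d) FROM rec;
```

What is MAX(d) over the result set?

4

Base: id=10 (c7), reply_to=8, d 0.
Iteration 1: join on id=8 -> c9 (id 8, reply_to=4, d 1).
Iteration 2: join on id=4 -> c8 (id 4, reply_to=2, d 2).
Iteration 3: join on id=2 -> c18 (id 2, reply_to=1, d 3).
Iteration 4: join on id=1 -> c38 (id 1, reply_to=NULL, d 4).
Iteration 5: reply_to is NULL; no match; recursion stops.
d values: 0, 1, 2, 3, 4; the maximum is 4.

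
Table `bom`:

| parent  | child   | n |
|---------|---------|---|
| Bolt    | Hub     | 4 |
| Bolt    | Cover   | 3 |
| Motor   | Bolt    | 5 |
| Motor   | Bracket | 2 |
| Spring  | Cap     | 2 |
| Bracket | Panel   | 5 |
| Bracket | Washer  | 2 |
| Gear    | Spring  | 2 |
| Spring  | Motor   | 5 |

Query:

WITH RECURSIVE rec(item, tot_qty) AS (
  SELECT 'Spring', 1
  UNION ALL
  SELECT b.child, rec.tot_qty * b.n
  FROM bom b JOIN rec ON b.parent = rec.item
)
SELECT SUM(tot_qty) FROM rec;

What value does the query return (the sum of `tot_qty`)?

288

Base: (Spring, tot_qty=1).
Iteration 1: components of {Spring} -> Cap = 1*2 = 2, Motor = 1*5 = 5.
Iteration 2: components of {Cap,Motor} -> Bolt = 5*5 = 25, Bracket = 5*2 = 10.
Iteration 3: components of {Bolt,Bracket} -> Cover = 25*3 = 75, Hub = 25*4 = 100, Panel = 10*5 = 50, Washer = 10*2 = 20.
Iteration 4: no further components; recursion stops.
SUM(tot_qty) = 1 + 5 + 2 + 25 + 10 + 100 + 75 + 20 + 50 = 288.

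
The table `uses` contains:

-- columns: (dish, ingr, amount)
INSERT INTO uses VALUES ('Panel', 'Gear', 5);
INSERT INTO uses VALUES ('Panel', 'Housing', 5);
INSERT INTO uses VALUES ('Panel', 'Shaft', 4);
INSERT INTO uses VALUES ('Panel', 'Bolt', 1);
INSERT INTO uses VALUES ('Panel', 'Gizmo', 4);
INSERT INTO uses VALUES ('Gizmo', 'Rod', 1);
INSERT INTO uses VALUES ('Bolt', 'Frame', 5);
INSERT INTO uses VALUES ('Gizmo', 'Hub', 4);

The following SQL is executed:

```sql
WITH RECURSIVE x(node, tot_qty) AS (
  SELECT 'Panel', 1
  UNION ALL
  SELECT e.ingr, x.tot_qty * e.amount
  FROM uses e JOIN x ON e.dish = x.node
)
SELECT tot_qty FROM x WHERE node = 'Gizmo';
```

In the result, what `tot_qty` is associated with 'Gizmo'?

Base: (Panel, tot_qty=1).
Iteration 1: components of {Panel} -> Bolt = 1*1 = 1, Gear = 1*5 = 5, Gizmo = 1*4 = 4, Housing = 1*5 = 5, Shaft = 1*4 = 4.
Iteration 2: components of {Bolt,Gear,Gizmo,Housing,Shaft} -> Frame = 1*5 = 5, Hub = 4*4 = 16, Rod = 4*1 = 4.
Iteration 3: no further components; recursion stops.

4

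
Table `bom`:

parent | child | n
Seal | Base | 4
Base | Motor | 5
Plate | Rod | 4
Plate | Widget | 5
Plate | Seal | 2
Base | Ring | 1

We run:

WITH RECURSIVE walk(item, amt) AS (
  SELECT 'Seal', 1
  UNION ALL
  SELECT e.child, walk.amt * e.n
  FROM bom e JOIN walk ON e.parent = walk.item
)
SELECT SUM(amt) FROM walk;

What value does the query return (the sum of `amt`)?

29

Base: (Seal, amt=1).
Iteration 1: components of {Seal} -> Base = 1*4 = 4.
Iteration 2: components of {Base} -> Motor = 4*5 = 20, Ring = 4*1 = 4.
Iteration 3: no further components; recursion stops.
SUM(amt) = 1 + 4 + 20 + 4 = 29.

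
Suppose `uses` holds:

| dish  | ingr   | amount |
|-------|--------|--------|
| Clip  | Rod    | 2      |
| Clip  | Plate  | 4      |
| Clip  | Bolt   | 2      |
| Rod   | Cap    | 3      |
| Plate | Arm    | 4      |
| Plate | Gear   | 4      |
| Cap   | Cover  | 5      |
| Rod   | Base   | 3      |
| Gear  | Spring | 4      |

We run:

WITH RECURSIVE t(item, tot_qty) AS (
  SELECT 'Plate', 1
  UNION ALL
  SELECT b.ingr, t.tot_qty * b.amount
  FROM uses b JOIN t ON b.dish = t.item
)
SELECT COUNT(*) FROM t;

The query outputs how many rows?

4

Base: (Plate, tot_qty=1).
Iteration 1: components of {Plate} -> Arm = 1*4 = 4, Gear = 1*4 = 4.
Iteration 2: components of {Arm,Gear} -> Spring = 4*4 = 16.
Iteration 3: no further components; recursion stops.
Total rows emitted: 4.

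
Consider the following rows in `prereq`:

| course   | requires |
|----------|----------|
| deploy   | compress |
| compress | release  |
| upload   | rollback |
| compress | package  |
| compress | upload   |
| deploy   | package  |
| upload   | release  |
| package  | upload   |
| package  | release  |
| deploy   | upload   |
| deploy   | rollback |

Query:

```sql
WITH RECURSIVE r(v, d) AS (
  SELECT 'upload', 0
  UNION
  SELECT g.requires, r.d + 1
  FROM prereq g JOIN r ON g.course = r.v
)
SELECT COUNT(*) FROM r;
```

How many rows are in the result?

3

Base: (upload, d=0).
Iteration 1: edges from {upload} -> (release, d=1), (rollback, d=1).
Iteration 2: no outgoing edges from {release,rollback}; recursion stops.
Total rows emitted: 3.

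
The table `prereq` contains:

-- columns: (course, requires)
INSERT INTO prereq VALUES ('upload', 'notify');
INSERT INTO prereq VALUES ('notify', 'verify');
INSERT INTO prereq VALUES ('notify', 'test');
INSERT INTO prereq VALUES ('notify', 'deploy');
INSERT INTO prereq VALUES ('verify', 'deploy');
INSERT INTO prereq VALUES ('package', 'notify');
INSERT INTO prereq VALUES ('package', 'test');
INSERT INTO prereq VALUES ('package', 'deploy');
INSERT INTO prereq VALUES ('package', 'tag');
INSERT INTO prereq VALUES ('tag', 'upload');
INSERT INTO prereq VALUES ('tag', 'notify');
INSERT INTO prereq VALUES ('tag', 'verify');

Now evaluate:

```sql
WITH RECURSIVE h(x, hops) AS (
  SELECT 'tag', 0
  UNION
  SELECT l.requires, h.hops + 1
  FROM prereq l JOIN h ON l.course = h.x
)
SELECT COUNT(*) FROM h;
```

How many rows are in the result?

Base: (tag, hops=0).
Iteration 1: edges from {tag} -> (notify, hops=1), (upload, hops=1), (verify, hops=1).
Iteration 2: edges from {notify,upload,verify} -> (deploy, hops=2), (notify, hops=2), (test, hops=2), (verify, hops=2). [UNION drops 1 duplicate row(s)]
Iteration 3: edges from {deploy,notify,test,verify} -> (deploy, hops=3), (test, hops=3), (verify, hops=3). [UNION drops 1 duplicate row(s)]
Iteration 4: edges from {deploy,test,verify} -> (deploy, hops=4).
Iteration 5: no outgoing edges from {deploy}; recursion stops.
Total rows emitted: 12.

12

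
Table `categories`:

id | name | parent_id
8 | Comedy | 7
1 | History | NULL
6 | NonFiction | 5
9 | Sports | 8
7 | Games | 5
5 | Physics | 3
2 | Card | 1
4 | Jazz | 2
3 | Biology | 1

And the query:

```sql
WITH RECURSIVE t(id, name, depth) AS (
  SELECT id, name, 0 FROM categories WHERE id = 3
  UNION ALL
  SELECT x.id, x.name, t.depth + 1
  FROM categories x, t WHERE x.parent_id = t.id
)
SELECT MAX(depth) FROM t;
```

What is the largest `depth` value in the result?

4

Base: id=3 (Biology) at depth 0.
Iteration 1: rows with parent_id in {3} -> Physics (id 5, depth 1).
Iteration 2: rows with parent_id in {5} -> NonFiction (id 6, depth 2), Games (id 7, depth 2).
Iteration 3: rows with parent_id in {6,7} -> Comedy (id 8, depth 3).
Iteration 4: rows with parent_id in {8} -> Sports (id 9, depth 4).
Iteration 5: no rows with parent_id in {9}; recursion stops.
depth values: 0, 1, 2, 2, 3, 4; the maximum is 4.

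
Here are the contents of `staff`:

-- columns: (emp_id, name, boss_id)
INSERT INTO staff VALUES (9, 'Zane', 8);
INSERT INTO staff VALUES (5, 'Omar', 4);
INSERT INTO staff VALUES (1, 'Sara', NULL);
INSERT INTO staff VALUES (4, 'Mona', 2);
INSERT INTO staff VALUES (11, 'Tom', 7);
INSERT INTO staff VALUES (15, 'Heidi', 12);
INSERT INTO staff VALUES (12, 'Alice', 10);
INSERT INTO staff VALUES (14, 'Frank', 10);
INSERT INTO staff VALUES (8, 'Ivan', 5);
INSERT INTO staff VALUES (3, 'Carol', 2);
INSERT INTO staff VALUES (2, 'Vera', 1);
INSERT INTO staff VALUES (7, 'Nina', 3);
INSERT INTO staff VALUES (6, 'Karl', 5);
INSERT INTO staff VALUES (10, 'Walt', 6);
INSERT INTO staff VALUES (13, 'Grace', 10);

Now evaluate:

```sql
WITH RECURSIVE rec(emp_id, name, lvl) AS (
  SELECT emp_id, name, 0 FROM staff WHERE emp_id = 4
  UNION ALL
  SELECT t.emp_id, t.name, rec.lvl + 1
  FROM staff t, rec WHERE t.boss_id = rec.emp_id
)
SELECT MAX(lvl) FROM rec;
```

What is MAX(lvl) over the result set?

5

Base: emp_id=4 (Mona) at lvl 0.
Iteration 1: rows with boss_id in {4} -> Omar (id 5, lvl 1).
Iteration 2: rows with boss_id in {5} -> Karl (id 6, lvl 2), Ivan (id 8, lvl 2).
Iteration 3: rows with boss_id in {6,8} -> Zane (id 9, lvl 3), Walt (id 10, lvl 3).
Iteration 4: rows with boss_id in {9,10} -> Alice (id 12, lvl 4), Grace (id 13, lvl 4), Frank (id 14, lvl 4).
Iteration 5: rows with boss_id in {12,13,14} -> Heidi (id 15, lvl 5).
Iteration 6: no rows with boss_id in {15}; recursion stops.
lvl values: 0, 1, 2, 2, 3, 3, 4, 4, 4, 5; the maximum is 5.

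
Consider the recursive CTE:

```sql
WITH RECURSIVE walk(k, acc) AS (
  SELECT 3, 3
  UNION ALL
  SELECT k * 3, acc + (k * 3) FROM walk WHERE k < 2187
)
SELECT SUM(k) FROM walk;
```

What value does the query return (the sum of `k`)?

3279

Base: k=3, acc=3.
Iteration 1: 3 < 2187 holds -> k = 3 * 3 = 9, acc = 3 + 9 = 12.
Iteration 2: 9 < 2187 holds -> k = 9 * 3 = 27, acc = 12 + 27 = 39.
Iteration 3: 27 < 2187 holds -> k = 27 * 3 = 81, acc = 39 + 81 = 120.
Iteration 4: 81 < 2187 holds -> k = 81 * 3 = 243, acc = 120 + 243 = 363.
Iteration 5: 243 < 2187 holds -> k = 243 * 3 = 729, acc = 363 + 729 = 1092.
Iteration 6: 729 < 2187 holds -> k = 729 * 3 = 2187, acc = 1092 + 2187 = 3279.
Iteration 7: 2187 < 2187 fails; recursion stops.
SUM(k) = 3 + 9 + 27 + 81 + 243 + 729 + 2187 = 3279.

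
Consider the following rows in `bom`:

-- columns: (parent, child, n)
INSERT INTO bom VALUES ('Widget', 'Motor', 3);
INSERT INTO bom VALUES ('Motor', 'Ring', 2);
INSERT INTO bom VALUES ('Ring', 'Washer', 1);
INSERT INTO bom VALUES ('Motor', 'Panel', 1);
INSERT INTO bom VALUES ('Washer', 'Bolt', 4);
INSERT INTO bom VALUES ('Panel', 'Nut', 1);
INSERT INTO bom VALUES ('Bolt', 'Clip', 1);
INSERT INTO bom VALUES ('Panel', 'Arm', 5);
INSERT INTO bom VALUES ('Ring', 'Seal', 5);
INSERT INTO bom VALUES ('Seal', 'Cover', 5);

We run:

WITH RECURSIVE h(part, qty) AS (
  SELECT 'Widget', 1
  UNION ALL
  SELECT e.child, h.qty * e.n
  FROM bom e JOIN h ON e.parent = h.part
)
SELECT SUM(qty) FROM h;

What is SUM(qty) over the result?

265

Base: (Widget, qty=1).
Iteration 1: components of {Widget} -> Motor = 1*3 = 3.
Iteration 2: components of {Motor} -> Panel = 3*1 = 3, Ring = 3*2 = 6.
Iteration 3: components of {Panel,Ring} -> Arm = 3*5 = 15, Nut = 3*1 = 3, Seal = 6*5 = 30, Washer = 6*1 = 6.
Iteration 4: components of {Arm,Nut,Seal,Washer} -> Bolt = 6*4 = 24, Cover = 30*5 = 150.
Iteration 5: components of {Bolt,Cover} -> Clip = 24*1 = 24.
Iteration 6: no further components; recursion stops.
SUM(qty) = 1 + 3 + 6 + 3 + 6 + 30 + 3 + 15 + 24 + 150 + 24 = 265.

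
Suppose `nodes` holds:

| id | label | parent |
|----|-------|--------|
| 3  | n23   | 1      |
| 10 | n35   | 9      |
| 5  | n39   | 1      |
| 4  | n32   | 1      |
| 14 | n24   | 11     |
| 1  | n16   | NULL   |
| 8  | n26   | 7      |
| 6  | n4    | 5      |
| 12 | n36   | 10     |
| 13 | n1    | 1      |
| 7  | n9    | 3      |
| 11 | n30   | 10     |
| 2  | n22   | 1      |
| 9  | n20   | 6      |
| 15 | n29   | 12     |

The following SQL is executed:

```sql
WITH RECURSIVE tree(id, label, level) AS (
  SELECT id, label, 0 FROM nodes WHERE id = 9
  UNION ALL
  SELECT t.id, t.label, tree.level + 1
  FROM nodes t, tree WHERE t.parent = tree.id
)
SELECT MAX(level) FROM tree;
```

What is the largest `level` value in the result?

Base: id=9 (n20) at level 0.
Iteration 1: rows with parent in {9} -> n35 (id 10, level 1).
Iteration 2: rows with parent in {10} -> n30 (id 11, level 2), n36 (id 12, level 2).
Iteration 3: rows with parent in {11,12} -> n24 (id 14, level 3), n29 (id 15, level 3).
Iteration 4: no rows with parent in {14,15}; recursion stops.
level values: 0, 1, 2, 2, 3, 3; the maximum is 3.

3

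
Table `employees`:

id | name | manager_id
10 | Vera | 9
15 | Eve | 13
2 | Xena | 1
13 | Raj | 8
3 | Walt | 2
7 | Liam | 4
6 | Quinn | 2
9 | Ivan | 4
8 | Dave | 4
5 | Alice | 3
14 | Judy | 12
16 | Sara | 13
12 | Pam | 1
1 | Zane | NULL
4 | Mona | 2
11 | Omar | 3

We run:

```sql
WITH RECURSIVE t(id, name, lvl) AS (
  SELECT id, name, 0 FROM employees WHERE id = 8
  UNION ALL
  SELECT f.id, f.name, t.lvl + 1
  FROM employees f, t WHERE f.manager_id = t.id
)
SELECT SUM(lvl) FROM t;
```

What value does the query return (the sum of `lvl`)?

5

Base: id=8 (Dave) at lvl 0.
Iteration 1: rows with manager_id in {8} -> Raj (id 13, lvl 1).
Iteration 2: rows with manager_id in {13} -> Eve (id 15, lvl 2), Sara (id 16, lvl 2).
Iteration 3: no rows with manager_id in {15,16}; recursion stops.
SUM(lvl) = 0 + 1 + 2 + 2 = 5.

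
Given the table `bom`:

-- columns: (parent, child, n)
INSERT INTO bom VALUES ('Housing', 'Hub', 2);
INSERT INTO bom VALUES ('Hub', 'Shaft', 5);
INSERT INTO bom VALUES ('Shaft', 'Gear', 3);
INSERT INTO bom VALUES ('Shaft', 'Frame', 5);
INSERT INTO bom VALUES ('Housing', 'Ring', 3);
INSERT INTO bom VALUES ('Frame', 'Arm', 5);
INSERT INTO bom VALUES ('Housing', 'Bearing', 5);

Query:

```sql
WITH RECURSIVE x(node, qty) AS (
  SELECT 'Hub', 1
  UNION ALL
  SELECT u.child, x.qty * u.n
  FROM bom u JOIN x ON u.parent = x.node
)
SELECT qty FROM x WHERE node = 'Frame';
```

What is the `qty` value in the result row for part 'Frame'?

25

Base: (Hub, qty=1).
Iteration 1: components of {Hub} -> Shaft = 1*5 = 5.
Iteration 2: components of {Shaft} -> Frame = 5*5 = 25, Gear = 5*3 = 15.
Iteration 3: components of {Frame,Gear} -> Arm = 25*5 = 125.
Iteration 4: no further components; recursion stops.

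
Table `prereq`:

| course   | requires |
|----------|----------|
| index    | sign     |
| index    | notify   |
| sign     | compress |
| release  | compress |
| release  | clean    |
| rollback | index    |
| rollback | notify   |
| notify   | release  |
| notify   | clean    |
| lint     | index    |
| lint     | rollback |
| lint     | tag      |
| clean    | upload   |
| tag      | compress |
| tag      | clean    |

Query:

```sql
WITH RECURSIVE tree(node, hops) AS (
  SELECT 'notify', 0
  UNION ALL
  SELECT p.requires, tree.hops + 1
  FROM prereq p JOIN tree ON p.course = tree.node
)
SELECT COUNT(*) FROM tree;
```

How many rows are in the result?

Base: (notify, hops=0).
Iteration 1: edges from {notify} -> (clean, hops=1), (release, hops=1).
Iteration 2: edges from {clean,release} -> (clean, hops=2), (compress, hops=2), (upload, hops=2).
Iteration 3: edges from {clean,compress,upload} -> (upload, hops=3).
Iteration 4: no outgoing edges from {upload}; recursion stops.
Total rows emitted: 7.

7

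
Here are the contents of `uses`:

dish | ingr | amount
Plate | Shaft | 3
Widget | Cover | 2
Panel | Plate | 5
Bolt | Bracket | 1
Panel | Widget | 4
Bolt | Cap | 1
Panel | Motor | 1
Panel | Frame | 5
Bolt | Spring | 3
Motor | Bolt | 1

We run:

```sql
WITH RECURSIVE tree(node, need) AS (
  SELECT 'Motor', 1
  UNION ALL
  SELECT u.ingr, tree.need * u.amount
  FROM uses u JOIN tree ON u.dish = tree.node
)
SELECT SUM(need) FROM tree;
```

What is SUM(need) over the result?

Base: (Motor, need=1).
Iteration 1: components of {Motor} -> Bolt = 1*1 = 1.
Iteration 2: components of {Bolt} -> Bracket = 1*1 = 1, Cap = 1*1 = 1, Spring = 1*3 = 3.
Iteration 3: no further components; recursion stops.
SUM(need) = 1 + 1 + 1 + 3 + 1 = 7.

7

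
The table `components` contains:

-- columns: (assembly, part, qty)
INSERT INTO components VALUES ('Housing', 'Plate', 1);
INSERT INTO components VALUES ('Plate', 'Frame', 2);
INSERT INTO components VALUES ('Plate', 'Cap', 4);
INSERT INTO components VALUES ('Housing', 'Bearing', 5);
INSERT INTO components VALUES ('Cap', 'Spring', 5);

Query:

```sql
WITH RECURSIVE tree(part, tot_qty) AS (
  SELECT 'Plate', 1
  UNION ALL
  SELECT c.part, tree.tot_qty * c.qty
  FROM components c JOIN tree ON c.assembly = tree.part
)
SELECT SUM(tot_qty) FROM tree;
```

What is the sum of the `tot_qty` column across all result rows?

27

Base: (Plate, tot_qty=1).
Iteration 1: components of {Plate} -> Cap = 1*4 = 4, Frame = 1*2 = 2.
Iteration 2: components of {Cap,Frame} -> Spring = 4*5 = 20.
Iteration 3: no further components; recursion stops.
SUM(tot_qty) = 1 + 2 + 4 + 20 = 27.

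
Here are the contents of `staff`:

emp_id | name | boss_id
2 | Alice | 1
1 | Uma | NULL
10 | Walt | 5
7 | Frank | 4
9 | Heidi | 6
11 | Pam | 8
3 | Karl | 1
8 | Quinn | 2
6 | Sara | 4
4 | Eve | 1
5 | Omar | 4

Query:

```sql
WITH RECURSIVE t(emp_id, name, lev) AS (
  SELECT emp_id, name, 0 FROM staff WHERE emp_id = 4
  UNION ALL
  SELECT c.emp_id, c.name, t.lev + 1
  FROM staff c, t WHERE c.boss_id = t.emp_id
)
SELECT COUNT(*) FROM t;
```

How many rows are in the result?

6

Base: emp_id=4 (Eve) at lev 0.
Iteration 1: rows with boss_id in {4} -> Omar (id 5, lev 1), Sara (id 6, lev 1), Frank (id 7, lev 1).
Iteration 2: rows with boss_id in {5,6,7} -> Heidi (id 9, lev 2), Walt (id 10, lev 2).
Iteration 3: no rows with boss_id in {9,10}; recursion stops.
Total rows emitted: 6.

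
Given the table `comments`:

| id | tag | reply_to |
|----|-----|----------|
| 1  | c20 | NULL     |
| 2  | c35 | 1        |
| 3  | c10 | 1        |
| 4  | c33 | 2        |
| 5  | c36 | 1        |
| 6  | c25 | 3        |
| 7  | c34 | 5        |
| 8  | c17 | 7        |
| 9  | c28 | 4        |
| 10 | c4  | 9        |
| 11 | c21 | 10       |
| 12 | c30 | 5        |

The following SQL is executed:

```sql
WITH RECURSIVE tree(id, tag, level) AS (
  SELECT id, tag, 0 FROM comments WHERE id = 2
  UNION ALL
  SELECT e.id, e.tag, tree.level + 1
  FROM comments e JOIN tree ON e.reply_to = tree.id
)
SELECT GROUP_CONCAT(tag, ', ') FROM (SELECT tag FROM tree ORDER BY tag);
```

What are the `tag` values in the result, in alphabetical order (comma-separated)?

Base: id=2 (c35) at level 0.
Iteration 1: rows with reply_to in {2} -> c33 (id 4, level 1).
Iteration 2: rows with reply_to in {4} -> c28 (id 9, level 2).
Iteration 3: rows with reply_to in {9} -> c4 (id 10, level 3).
Iteration 4: rows with reply_to in {10} -> c21 (id 11, level 4).
Iteration 5: no rows with reply_to in {11}; recursion stops.

c21, c28, c33, c35, c4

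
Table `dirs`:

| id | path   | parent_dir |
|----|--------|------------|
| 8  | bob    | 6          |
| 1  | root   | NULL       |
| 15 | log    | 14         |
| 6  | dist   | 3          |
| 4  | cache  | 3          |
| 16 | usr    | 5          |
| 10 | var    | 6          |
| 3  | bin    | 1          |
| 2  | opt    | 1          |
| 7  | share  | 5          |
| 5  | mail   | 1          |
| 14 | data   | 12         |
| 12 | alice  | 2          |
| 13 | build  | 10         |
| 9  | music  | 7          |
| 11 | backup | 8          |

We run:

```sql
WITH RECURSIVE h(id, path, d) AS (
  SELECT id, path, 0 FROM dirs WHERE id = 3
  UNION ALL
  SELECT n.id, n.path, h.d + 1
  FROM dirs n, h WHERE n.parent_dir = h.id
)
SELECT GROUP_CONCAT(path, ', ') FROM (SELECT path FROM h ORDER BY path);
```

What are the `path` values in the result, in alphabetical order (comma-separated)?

Base: id=3 (bin) at d 0.
Iteration 1: rows with parent_dir in {3} -> cache (id 4, d 1), dist (id 6, d 1).
Iteration 2: rows with parent_dir in {4,6} -> bob (id 8, d 2), var (id 10, d 2).
Iteration 3: rows with parent_dir in {8,10} -> backup (id 11, d 3), build (id 13, d 3).
Iteration 4: no rows with parent_dir in {11,13}; recursion stops.

backup, bin, bob, build, cache, dist, var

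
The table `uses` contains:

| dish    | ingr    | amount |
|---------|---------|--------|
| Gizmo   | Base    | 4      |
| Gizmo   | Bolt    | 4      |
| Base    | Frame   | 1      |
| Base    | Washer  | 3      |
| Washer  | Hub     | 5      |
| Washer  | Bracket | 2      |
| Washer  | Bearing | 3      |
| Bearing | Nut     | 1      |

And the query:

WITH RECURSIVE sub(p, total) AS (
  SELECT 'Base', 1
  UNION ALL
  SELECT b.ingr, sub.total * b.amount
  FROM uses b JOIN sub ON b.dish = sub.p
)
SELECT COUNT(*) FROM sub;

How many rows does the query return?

Base: (Base, total=1).
Iteration 1: components of {Base} -> Frame = 1*1 = 1, Washer = 1*3 = 3.
Iteration 2: components of {Frame,Washer} -> Bearing = 3*3 = 9, Bracket = 3*2 = 6, Hub = 3*5 = 15.
Iteration 3: components of {Bearing,Bracket,Hub} -> Nut = 9*1 = 9.
Iteration 4: no further components; recursion stops.
Total rows emitted: 7.

7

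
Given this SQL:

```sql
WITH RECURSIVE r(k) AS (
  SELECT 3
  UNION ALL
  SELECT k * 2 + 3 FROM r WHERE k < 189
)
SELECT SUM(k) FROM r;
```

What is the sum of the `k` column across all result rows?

360

Base: k=3.
Iteration 1: 3 < 189 holds -> k = 3 * 2 + 3 = 9.
Iteration 2: 9 < 189 holds -> k = 9 * 2 + 3 = 21.
Iteration 3: 21 < 189 holds -> k = 21 * 2 + 3 = 45.
Iteration 4: 45 < 189 holds -> k = 45 * 2 + 3 = 93.
Iteration 5: 93 < 189 holds -> k = 93 * 2 + 3 = 189.
Iteration 6: 189 < 189 fails; recursion stops.
SUM(k) = 3 + 9 + 21 + 45 + 93 + 189 = 360.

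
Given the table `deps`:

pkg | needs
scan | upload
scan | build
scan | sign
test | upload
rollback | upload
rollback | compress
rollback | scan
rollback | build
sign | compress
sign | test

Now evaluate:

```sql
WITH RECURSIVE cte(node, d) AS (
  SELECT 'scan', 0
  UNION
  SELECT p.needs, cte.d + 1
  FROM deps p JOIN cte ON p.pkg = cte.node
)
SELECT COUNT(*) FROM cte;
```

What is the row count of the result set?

7

Base: (scan, d=0).
Iteration 1: edges from {scan} -> (build, d=1), (sign, d=1), (upload, d=1).
Iteration 2: edges from {build,sign,upload} -> (compress, d=2), (test, d=2).
Iteration 3: edges from {compress,test} -> (upload, d=3).
Iteration 4: no outgoing edges from {upload}; recursion stops.
Total rows emitted: 7.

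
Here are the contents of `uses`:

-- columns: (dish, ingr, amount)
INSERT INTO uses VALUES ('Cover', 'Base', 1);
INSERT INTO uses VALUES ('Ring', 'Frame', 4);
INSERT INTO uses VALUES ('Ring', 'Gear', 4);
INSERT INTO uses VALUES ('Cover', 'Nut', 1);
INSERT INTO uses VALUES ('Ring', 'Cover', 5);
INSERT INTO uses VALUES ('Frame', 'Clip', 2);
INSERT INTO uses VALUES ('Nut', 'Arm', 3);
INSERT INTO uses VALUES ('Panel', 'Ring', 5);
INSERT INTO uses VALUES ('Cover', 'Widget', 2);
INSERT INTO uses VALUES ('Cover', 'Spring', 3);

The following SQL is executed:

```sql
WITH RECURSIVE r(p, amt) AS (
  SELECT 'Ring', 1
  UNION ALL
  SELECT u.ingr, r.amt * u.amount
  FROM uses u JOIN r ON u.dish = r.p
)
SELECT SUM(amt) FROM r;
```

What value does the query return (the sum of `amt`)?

72

Base: (Ring, amt=1).
Iteration 1: components of {Ring} -> Cover = 1*5 = 5, Frame = 1*4 = 4, Gear = 1*4 = 4.
Iteration 2: components of {Cover,Frame,Gear} -> Base = 5*1 = 5, Clip = 4*2 = 8, Nut = 5*1 = 5, Spring = 5*3 = 15, Widget = 5*2 = 10.
Iteration 3: components of {Base,Clip,Nut,Spring,Widget} -> Arm = 5*3 = 15.
Iteration 4: no further components; recursion stops.
SUM(amt) = 1 + 5 + 4 + 4 + 10 + 5 + 15 + 5 + 8 + 15 = 72.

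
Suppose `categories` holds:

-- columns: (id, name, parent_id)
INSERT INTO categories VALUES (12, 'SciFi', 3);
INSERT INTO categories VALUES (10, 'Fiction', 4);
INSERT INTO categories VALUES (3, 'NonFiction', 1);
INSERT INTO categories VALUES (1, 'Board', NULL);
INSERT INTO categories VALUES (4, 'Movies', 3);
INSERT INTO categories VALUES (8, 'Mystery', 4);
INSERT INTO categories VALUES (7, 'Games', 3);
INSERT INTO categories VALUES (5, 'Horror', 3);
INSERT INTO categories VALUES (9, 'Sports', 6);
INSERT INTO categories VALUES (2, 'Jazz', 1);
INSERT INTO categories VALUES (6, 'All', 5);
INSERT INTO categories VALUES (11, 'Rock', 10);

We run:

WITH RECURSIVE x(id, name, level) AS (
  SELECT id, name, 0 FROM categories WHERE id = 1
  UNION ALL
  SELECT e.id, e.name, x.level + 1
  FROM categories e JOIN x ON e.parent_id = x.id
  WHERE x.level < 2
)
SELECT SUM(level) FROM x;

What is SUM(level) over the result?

10

Base: id=1 (Board) at level 0.
Iteration 1: rows with parent_id in {1} -> Jazz (id 2, level 1), NonFiction (id 3, level 1).
Iteration 2: rows with parent_id in {2,3} -> Movies (id 4, level 2), Horror (id 5, level 2), Games (id 7, level 2), SciFi (id 12, level 2).
Iteration 3: level < 2 fails for all current rows; recursion stops.
SUM(level) = 0 + 1 + 1 + 2 + 2 + 2 + 2 = 10.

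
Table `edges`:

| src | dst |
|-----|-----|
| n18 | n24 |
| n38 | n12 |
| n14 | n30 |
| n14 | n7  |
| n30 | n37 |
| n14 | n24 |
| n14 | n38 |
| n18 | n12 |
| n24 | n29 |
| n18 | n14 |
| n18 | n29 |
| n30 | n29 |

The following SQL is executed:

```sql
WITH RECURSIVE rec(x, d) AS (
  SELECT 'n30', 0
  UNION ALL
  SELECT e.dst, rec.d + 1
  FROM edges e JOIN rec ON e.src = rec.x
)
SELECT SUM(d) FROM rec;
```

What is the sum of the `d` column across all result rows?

Base: (n30, d=0).
Iteration 1: edges from {n30} -> (n29, d=1), (n37, d=1).
Iteration 2: no outgoing edges from {n29,n37}; recursion stops.
SUM(d) = 0 + 1 + 1 = 2.

2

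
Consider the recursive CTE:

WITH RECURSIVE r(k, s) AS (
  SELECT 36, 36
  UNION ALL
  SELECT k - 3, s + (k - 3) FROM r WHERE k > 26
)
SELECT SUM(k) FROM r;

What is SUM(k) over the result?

150

Base: k=36, s=36.
Iteration 1: 36 > 26 holds -> k = 36 - 3 = 33, s = 36 + 33 = 69.
Iteration 2: 33 > 26 holds -> k = 33 - 3 = 30, s = 69 + 30 = 99.
Iteration 3: 30 > 26 holds -> k = 30 - 3 = 27, s = 99 + 27 = 126.
Iteration 4: 27 > 26 holds -> k = 27 - 3 = 24, s = 126 + 24 = 150.
Iteration 5: 24 > 26 fails; recursion stops.
SUM(k) = 36 + 33 + 30 + 27 + 24 = 150.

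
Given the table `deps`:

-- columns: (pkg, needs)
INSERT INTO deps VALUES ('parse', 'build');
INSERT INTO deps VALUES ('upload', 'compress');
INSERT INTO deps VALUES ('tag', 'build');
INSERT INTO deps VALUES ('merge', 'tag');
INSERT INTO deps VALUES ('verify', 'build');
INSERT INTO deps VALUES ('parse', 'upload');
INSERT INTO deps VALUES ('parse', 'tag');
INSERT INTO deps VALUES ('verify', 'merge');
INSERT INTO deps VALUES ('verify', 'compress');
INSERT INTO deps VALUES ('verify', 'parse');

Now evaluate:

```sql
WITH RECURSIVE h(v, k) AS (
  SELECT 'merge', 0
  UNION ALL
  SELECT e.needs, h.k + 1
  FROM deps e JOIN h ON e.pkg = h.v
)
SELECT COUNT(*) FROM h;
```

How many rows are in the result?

3

Base: (merge, k=0).
Iteration 1: edges from {merge} -> (tag, k=1).
Iteration 2: edges from {tag} -> (build, k=2).
Iteration 3: no outgoing edges from {build}; recursion stops.
Total rows emitted: 3.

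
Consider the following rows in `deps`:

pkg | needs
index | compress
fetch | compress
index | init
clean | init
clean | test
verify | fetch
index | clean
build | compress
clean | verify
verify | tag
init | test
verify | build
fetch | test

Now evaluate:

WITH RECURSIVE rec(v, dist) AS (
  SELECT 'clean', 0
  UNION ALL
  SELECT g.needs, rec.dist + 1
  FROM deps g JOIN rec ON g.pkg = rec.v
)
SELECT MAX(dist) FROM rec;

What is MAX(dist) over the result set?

3

Base: (clean, dist=0).
Iteration 1: edges from {clean} -> (init, dist=1), (test, dist=1), (verify, dist=1).
Iteration 2: edges from {init,test,verify} -> (build, dist=2), (fetch, dist=2), (tag, dist=2), (test, dist=2).
Iteration 3: edges from {build,fetch,tag,test} -> (compress, dist=3) x2, (test, dist=3). [UNION ALL keeps all 3 new rows, including repeats]
Iteration 4: no outgoing edges from {compress,test}; recursion stops.
dist values: 0, 1, 1, 1, 2, 2, 2, 2, 3, 3, 3; the maximum is 3.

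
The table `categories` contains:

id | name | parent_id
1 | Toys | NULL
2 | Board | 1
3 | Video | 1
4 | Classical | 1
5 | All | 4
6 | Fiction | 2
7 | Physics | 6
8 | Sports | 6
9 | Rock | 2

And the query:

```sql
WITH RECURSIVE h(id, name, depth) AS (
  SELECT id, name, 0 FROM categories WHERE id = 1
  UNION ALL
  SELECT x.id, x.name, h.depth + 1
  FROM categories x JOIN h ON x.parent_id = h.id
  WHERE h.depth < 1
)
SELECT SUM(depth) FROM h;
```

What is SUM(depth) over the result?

3

Base: id=1 (Toys) at depth 0.
Iteration 1: rows with parent_id in {1} -> Board (id 2, depth 1), Video (id 3, depth 1), Classical (id 4, depth 1).
Iteration 2: depth < 1 fails for all current rows; recursion stops.
SUM(depth) = 0 + 1 + 1 + 1 = 3.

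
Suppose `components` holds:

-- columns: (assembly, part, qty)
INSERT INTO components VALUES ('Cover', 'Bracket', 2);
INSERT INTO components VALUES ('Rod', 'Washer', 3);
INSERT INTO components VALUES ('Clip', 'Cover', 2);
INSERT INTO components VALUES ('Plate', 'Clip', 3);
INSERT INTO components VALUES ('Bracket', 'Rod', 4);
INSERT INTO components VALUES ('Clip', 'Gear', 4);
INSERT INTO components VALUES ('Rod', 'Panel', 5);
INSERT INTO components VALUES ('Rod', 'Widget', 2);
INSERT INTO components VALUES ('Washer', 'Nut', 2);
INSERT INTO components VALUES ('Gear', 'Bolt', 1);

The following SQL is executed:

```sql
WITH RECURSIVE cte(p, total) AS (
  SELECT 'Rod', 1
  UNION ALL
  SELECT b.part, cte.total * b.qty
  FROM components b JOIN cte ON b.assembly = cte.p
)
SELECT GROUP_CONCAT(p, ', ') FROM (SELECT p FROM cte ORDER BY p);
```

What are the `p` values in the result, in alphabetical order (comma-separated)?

Nut, Panel, Rod, Washer, Widget

Base: (Rod, total=1).
Iteration 1: components of {Rod} -> Panel = 1*5 = 5, Washer = 1*3 = 3, Widget = 1*2 = 2.
Iteration 2: components of {Panel,Washer,Widget} -> Nut = 3*2 = 6.
Iteration 3: no further components; recursion stops.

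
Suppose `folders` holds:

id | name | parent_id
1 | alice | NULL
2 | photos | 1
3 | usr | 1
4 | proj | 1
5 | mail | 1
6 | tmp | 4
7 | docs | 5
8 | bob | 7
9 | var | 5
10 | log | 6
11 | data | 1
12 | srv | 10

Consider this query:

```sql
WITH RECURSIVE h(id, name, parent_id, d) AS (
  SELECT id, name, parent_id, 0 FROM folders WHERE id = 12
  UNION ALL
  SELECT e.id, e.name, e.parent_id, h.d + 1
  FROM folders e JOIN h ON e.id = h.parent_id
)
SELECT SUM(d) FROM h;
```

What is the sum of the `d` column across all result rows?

10

Base: id=12 (srv), parent_id=10, d 0.
Iteration 1: join on id=10 -> log (id 10, parent_id=6, d 1).
Iteration 2: join on id=6 -> tmp (id 6, parent_id=4, d 2).
Iteration 3: join on id=4 -> proj (id 4, parent_id=1, d 3).
Iteration 4: join on id=1 -> alice (id 1, parent_id=NULL, d 4).
Iteration 5: parent_id is NULL; no match; recursion stops.
SUM(d) = 0 + 1 + 2 + 3 + 4 = 10.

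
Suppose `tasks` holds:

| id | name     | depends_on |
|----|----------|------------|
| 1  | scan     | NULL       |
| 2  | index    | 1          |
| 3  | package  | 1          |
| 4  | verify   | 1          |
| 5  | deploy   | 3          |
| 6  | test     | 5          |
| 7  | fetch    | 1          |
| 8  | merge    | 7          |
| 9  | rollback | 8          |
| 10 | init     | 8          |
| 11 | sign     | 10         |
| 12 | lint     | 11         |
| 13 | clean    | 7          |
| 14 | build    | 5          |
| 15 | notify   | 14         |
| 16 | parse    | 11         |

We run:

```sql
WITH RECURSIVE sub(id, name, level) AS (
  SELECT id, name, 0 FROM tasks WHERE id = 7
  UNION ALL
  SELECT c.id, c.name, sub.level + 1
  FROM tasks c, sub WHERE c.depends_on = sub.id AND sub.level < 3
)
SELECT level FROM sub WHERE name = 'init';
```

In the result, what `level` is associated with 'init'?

Base: id=7 (fetch) at level 0.
Iteration 1: rows with depends_on in {7} -> merge (id 8, level 1), clean (id 13, level 1).
Iteration 2: rows with depends_on in {8,13} -> rollback (id 9, level 2), init (id 10, level 2).
Iteration 3: rows with depends_on in {9,10} -> sign (id 11, level 3).
Iteration 4: level < 3 fails for all current rows; recursion stops.

2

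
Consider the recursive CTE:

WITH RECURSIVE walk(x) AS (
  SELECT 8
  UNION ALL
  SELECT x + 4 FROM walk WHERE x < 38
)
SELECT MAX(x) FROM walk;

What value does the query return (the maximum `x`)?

40

Base: x=8.
Iteration 1: 8 < 38 holds -> x = 8 + 4 = 12.
Iteration 2: 12 < 38 holds -> x = 12 + 4 = 16.
Iteration 3: 16 < 38 holds -> x = 16 + 4 = 20.
Iteration 4: 20 < 38 holds -> x = 20 + 4 = 24.
Iteration 5: 24 < 38 holds -> x = 24 + 4 = 28.
Iteration 6: 28 < 38 holds -> x = 28 + 4 = 32.
Iteration 7: 32 < 38 holds -> x = 32 + 4 = 36.
Iteration 8: 36 < 38 holds -> x = 36 + 4 = 40.
Iteration 9: 40 < 38 fails; recursion stops.
x values: 8, 12, 16, 20, 24, 28, 32, 36, 40; the maximum is 40.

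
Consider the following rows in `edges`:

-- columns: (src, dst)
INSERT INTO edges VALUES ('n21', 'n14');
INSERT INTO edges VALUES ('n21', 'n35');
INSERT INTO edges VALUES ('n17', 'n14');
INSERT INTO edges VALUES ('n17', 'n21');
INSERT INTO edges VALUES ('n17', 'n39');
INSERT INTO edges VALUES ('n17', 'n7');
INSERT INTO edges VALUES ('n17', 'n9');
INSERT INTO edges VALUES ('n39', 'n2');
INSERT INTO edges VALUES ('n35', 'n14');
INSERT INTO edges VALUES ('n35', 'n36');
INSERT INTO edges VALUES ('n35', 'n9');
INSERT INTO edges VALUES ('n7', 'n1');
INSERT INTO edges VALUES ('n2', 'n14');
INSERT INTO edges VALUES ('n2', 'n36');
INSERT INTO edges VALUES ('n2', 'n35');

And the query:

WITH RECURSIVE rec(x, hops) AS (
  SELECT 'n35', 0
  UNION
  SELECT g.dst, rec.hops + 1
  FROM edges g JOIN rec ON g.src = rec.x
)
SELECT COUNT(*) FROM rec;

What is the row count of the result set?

Base: (n35, hops=0).
Iteration 1: edges from {n35} -> (n14, hops=1), (n36, hops=1), (n9, hops=1).
Iteration 2: no outgoing edges from {n14,n36,n9}; recursion stops.
Total rows emitted: 4.

4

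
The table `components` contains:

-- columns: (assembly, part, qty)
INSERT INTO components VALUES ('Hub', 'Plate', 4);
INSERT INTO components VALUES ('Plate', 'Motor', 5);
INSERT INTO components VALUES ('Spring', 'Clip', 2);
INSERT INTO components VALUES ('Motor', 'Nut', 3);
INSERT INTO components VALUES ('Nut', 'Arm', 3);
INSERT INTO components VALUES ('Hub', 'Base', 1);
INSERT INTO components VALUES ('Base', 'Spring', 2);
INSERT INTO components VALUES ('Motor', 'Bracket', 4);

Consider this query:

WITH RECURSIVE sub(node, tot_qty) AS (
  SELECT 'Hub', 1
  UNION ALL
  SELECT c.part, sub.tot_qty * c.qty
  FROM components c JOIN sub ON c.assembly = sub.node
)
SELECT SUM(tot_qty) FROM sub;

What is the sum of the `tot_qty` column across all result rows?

Base: (Hub, tot_qty=1).
Iteration 1: components of {Hub} -> Base = 1*1 = 1, Plate = 1*4 = 4.
Iteration 2: components of {Base,Plate} -> Motor = 4*5 = 20, Spring = 1*2 = 2.
Iteration 3: components of {Motor,Spring} -> Bracket = 20*4 = 80, Clip = 2*2 = 4, Nut = 20*3 = 60.
Iteration 4: components of {Bracket,Clip,Nut} -> Arm = 60*3 = 180.
Iteration 5: no further components; recursion stops.
SUM(tot_qty) = 1 + 1 + 4 + 2 + 20 + 4 + 80 + 60 + 180 = 352.

352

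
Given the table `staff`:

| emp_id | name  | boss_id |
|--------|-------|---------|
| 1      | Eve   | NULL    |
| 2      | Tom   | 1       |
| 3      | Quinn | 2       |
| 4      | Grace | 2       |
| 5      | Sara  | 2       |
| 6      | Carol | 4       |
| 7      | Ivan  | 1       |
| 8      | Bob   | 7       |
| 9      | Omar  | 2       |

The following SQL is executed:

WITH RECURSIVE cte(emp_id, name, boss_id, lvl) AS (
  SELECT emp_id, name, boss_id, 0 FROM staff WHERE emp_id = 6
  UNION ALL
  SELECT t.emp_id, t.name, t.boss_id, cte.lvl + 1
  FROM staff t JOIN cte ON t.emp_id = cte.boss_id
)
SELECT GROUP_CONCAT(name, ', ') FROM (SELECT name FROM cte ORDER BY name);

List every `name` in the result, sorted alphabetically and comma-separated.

Carol, Eve, Grace, Tom

Base: emp_id=6 (Carol), boss_id=4, lvl 0.
Iteration 1: join on emp_id=4 -> Grace (id 4, boss_id=2, lvl 1).
Iteration 2: join on emp_id=2 -> Tom (id 2, boss_id=1, lvl 2).
Iteration 3: join on emp_id=1 -> Eve (id 1, boss_id=NULL, lvl 3).
Iteration 4: boss_id is NULL; no match; recursion stops.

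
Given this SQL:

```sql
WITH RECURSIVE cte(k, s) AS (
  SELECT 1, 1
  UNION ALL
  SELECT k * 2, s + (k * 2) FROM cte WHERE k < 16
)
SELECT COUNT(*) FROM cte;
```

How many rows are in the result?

5

Base: k=1, s=1.
Iteration 1: 1 < 16 holds -> k = 1 * 2 = 2, s = 1 + 2 = 3.
Iteration 2: 2 < 16 holds -> k = 2 * 2 = 4, s = 3 + 4 = 7.
Iteration 3: 4 < 16 holds -> k = 4 * 2 = 8, s = 7 + 8 = 15.
Iteration 4: 8 < 16 holds -> k = 8 * 2 = 16, s = 15 + 16 = 31.
Iteration 5: 16 < 16 fails; recursion stops.
Total rows emitted: 5.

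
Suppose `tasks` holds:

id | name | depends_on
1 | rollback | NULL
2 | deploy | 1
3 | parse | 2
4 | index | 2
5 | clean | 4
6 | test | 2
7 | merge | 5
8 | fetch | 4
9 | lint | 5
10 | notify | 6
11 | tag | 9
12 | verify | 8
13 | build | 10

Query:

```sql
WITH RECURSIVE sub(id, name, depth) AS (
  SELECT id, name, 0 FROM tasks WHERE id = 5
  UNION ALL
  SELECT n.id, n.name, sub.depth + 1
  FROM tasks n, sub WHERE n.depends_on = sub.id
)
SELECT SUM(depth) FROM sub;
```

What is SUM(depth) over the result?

Base: id=5 (clean) at depth 0.
Iteration 1: rows with depends_on in {5} -> merge (id 7, depth 1), lint (id 9, depth 1).
Iteration 2: rows with depends_on in {7,9} -> tag (id 11, depth 2).
Iteration 3: no rows with depends_on in {11}; recursion stops.
SUM(depth) = 0 + 1 + 1 + 2 = 4.

4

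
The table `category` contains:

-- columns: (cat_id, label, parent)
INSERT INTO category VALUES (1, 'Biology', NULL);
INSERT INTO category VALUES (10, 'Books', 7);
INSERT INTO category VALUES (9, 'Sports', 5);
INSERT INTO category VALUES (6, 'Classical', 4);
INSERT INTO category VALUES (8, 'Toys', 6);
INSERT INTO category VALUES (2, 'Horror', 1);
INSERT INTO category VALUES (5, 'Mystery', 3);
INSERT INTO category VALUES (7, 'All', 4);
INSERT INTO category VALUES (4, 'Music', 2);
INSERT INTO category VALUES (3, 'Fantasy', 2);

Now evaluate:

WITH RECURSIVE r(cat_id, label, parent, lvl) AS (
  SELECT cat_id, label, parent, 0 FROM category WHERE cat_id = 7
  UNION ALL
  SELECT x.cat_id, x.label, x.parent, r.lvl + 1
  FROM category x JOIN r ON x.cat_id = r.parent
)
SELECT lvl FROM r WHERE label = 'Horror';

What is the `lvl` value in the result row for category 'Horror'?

2

Base: cat_id=7 (All), parent=4, lvl 0.
Iteration 1: join on cat_id=4 -> Music (id 4, parent=2, lvl 1).
Iteration 2: join on cat_id=2 -> Horror (id 2, parent=1, lvl 2).
Iteration 3: join on cat_id=1 -> Biology (id 1, parent=NULL, lvl 3).
Iteration 4: parent is NULL; no match; recursion stops.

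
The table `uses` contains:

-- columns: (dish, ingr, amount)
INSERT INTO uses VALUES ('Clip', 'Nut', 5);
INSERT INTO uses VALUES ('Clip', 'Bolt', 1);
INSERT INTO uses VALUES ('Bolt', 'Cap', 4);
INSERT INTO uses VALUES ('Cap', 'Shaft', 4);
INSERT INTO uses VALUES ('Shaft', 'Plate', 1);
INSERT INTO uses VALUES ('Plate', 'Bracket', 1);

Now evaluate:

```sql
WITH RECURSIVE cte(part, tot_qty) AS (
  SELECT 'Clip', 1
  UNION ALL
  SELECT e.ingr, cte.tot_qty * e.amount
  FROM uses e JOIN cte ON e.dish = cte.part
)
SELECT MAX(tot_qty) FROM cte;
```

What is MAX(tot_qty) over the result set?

16

Base: (Clip, tot_qty=1).
Iteration 1: components of {Clip} -> Bolt = 1*1 = 1, Nut = 1*5 = 5.
Iteration 2: components of {Bolt,Nut} -> Cap = 1*4 = 4.
Iteration 3: components of {Cap} -> Shaft = 4*4 = 16.
Iteration 4: components of {Shaft} -> Plate = 16*1 = 16.
Iteration 5: components of {Plate} -> Bracket = 16*1 = 16.
Iteration 6: no further components; recursion stops.
tot_qty values: 1, 5, 1, 4, 16, 16, 16; the maximum is 16.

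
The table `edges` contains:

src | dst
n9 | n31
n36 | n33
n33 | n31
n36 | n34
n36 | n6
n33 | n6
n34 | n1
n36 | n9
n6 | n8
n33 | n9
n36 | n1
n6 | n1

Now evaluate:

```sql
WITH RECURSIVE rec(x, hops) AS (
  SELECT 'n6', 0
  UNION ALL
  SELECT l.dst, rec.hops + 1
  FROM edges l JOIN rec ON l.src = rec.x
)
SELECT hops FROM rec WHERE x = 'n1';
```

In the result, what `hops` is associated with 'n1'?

1

Base: (n6, hops=0).
Iteration 1: edges from {n6} -> (n1, hops=1), (n8, hops=1).
Iteration 2: no outgoing edges from {n1,n8}; recursion stops.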